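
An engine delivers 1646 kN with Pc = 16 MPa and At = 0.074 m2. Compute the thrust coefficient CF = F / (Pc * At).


CF = 1646000 / (16e6 * 0.074) = 1.39

1.39


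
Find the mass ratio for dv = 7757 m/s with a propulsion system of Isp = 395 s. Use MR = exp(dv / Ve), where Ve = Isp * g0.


Ve = 395 * 9.81 = 3874.95 m/s
MR = exp(7757 / 3874.95) = 7.403

7.403


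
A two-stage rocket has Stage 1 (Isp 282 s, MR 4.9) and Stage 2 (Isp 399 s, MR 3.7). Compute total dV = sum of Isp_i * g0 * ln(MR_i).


dV1 = 282 * 9.81 * ln(4.9) = 4396.5 m/s
dV2 = 399 * 9.81 * ln(3.7) = 5121.1 m/s
Total dV = 4396.5 + 5121.1 = 9517.6 m/s ~ 9518 m/s

9518 m/s


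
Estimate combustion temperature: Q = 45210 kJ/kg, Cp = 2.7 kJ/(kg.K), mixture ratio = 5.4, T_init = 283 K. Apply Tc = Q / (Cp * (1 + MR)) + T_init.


Tc = 45210 / (2.7 * (1 + 5.4)) + 283 = 2899 K

2899 K


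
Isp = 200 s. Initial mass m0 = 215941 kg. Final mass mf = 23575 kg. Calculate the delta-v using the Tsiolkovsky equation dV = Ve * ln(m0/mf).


Ve = 200 * 9.81 = 1962.0 m/s
dV = 1962.0 * ln(215941/23575) = 4345 m/s

4345 m/s


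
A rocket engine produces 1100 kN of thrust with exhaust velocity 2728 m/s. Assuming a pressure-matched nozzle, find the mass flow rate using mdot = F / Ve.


mdot = F / Ve = 1100000 / 2728 = 403.2 kg/s

403.2 kg/s


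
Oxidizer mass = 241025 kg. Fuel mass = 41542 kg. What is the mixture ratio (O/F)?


MR = 241025 / 41542 = 5.8

5.8


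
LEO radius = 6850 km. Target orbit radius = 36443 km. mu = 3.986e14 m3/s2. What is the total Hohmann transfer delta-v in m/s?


V1 = sqrt(mu/r1) = 7628.22 m/s
dV1 = V1*(sqrt(2*r2/(r1+r2)) - 1) = 2269.53 m/s
V2 = sqrt(mu/r2) = 3307.21 m/s
dV2 = V2*(1 - sqrt(2*r1/(r1+r2))) = 1446.78 m/s
Total dV = 3716 m/s

3716 m/s


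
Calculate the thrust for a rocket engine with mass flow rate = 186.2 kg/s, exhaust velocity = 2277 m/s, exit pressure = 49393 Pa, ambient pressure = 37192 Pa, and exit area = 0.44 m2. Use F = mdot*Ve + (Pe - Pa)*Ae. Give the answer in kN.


F = 186.2 * 2277 + (49393 - 37192) * 0.44 = 429346.0 N = 429.3 kN

429.3 kN


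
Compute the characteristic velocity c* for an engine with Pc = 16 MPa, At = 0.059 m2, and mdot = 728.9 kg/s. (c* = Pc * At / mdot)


c* = 16e6 * 0.059 / 728.9 = 1295 m/s

1295 m/s


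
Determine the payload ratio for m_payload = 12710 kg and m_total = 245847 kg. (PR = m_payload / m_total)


PR = 12710 / 245847 = 0.0517

0.0517


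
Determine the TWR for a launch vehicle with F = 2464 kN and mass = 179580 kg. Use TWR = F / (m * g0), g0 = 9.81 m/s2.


TWR = 2464000 / (179580 * 9.81) = 1.4

1.4


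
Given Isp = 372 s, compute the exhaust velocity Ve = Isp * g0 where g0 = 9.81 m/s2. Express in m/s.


Ve = Isp * g0 = 372 * 9.81 = 3649.3 m/s

3649.3 m/s


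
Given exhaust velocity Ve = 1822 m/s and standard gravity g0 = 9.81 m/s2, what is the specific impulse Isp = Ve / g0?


Isp = Ve / g0 = 1822 / 9.81 = 185.7 s

185.7 s


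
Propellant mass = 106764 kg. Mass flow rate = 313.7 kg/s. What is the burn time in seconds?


tb = 106764 / 313.7 = 340.3 s

340.3 s


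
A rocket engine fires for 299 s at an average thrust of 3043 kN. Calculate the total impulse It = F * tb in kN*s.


It = 3043 * 299 = 909857 kN*s

909857 kN*s


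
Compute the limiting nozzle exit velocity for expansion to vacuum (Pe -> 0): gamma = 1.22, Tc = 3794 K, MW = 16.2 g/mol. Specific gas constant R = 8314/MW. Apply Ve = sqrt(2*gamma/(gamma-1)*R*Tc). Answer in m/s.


R = 8314 / 16.2 = 513.21 J/(kg.K)
Ve = sqrt(2 * 1.22 / (1.22 - 1) * 513.21 * 3794) = 4647 m/s

4647 m/s


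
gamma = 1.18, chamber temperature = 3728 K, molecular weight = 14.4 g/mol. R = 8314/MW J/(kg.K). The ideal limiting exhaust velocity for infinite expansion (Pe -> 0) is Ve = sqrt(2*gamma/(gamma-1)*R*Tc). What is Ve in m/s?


R = 8314 / 14.4 = 577.36 J/(kg.K)
Ve = sqrt(2 * 1.18 / (1.18 - 1) * 577.36 * 3728) = 5312 m/s

5312 m/s


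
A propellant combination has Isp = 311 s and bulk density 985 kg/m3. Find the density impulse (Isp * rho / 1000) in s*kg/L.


rho*Isp = 311 * 985 / 1000 = 306 s*kg/L

306 s*kg/L


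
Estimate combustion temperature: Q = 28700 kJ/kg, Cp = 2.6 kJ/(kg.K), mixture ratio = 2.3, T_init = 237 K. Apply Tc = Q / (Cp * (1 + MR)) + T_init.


Tc = 28700 / (2.6 * (1 + 2.3)) + 237 = 3582 K

3582 K


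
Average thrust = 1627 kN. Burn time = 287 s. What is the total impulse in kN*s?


It = 1627 * 287 = 466949 kN*s

466949 kN*s


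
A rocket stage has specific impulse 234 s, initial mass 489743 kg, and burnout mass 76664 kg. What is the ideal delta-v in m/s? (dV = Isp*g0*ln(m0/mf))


Ve = 234 * 9.81 = 2295.54 m/s
dV = 2295.54 * ln(489743/76664) = 4257 m/s

4257 m/s


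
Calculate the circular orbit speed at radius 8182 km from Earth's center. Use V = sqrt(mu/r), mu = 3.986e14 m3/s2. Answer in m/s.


V = sqrt(3.986e14 / 8182000) = 6980 m/s

6980 m/s


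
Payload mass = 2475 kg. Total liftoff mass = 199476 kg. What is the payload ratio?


PR = 2475 / 199476 = 0.0124

0.0124


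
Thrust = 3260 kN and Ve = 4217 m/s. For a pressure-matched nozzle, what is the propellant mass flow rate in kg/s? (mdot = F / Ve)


mdot = F / Ve = 3260000 / 4217 = 773.1 kg/s

773.1 kg/s


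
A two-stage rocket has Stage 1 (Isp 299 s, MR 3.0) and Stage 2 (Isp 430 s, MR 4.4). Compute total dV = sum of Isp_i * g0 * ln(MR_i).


dV1 = 299 * 9.81 * ln(3.0) = 3222.4 m/s
dV2 = 430 * 9.81 * ln(4.4) = 6249.9 m/s
Total dV = 3222.4 + 6249.9 = 9472.3 m/s ~ 9472 m/s

9472 m/s


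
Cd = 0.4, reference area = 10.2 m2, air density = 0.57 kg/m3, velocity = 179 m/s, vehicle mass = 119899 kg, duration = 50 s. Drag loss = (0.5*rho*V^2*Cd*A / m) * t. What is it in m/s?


D = 0.5 * 0.57 * 179^2 * 0.4 * 10.2 = 37257.27 N
a = 37257.27 / 119899 = 0.3107 m/s2
dV = 0.3107 * 50 = 15.5 m/s

15.5 m/s


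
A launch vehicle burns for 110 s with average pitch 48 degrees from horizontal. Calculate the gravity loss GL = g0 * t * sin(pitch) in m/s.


GL = 9.81 * 110 * sin(48 deg) = 802 m/s

802 m/s


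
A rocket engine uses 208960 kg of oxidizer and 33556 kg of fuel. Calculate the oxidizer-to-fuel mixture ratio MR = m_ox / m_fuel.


MR = 208960 / 33556 = 6.23

6.23


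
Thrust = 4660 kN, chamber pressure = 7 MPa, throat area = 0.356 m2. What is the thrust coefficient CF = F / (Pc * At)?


CF = 4660000 / (7e6 * 0.356) = 1.87

1.87


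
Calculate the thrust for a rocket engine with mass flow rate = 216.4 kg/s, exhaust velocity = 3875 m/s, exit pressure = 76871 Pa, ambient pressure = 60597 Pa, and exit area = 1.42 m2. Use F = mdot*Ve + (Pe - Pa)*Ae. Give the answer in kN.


F = 216.4 * 3875 + (76871 - 60597) * 1.42 = 861659.0 N = 861.7 kN

861.7 kN


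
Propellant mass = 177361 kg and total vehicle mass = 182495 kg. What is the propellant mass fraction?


PMF = 177361 / 182495 = 0.972

0.972


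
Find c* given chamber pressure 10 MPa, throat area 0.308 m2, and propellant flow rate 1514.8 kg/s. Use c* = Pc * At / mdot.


c* = 10e6 * 0.308 / 1514.8 = 2033 m/s

2033 m/s


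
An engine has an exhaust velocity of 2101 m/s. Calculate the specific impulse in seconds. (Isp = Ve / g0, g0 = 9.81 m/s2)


Isp = Ve / g0 = 2101 / 9.81 = 214.2 s

214.2 s


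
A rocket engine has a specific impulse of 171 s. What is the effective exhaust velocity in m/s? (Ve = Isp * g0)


Ve = Isp * g0 = 171 * 9.81 = 1677.5 m/s

1677.5 m/s


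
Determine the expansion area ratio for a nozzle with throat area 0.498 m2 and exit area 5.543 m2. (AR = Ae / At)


AR = 5.543 / 0.498 = 11.1

11.1


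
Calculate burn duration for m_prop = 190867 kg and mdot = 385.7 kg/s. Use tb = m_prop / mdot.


tb = 190867 / 385.7 = 494.9 s

494.9 s


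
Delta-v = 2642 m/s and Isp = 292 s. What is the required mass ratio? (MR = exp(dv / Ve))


Ve = 292 * 9.81 = 2864.52 m/s
MR = exp(2642 / 2864.52) = 2.515

2.515


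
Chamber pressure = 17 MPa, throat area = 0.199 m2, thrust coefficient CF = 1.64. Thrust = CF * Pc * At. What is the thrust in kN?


F = 1.64 * 17e6 * 0.199 = 5.5481e+06 N = 5548.1 kN

5548.1 kN


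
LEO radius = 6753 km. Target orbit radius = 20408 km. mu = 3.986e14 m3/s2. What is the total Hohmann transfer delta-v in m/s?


V1 = sqrt(mu/r1) = 7682.81 m/s
dV1 = V1*(sqrt(2*r2/(r1+r2)) - 1) = 1735.27 m/s
V2 = sqrt(mu/r2) = 4419.45 m/s
dV2 = V2*(1 - sqrt(2*r1/(r1+r2))) = 1303.01 m/s
Total dV = 3038 m/s

3038 m/s


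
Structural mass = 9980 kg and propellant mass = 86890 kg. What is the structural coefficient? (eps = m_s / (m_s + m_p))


eps = 9980 / (9980 + 86890) = 0.103

0.103


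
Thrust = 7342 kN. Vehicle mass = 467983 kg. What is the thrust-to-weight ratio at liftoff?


TWR = 7342000 / (467983 * 9.81) = 1.6

1.6


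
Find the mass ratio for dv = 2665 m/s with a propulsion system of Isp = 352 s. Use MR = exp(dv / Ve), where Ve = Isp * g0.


Ve = 352 * 9.81 = 3453.12 m/s
MR = exp(2665 / 3453.12) = 2.164

2.164


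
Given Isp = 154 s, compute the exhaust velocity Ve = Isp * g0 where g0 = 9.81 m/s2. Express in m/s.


Ve = Isp * g0 = 154 * 9.81 = 1510.7 m/s

1510.7 m/s


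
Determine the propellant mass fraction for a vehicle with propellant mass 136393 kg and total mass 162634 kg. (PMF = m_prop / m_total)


PMF = 136393 / 162634 = 0.839

0.839


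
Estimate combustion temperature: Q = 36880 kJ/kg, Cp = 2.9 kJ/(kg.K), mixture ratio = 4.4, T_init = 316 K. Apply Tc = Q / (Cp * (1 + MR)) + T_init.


Tc = 36880 / (2.9 * (1 + 4.4)) + 316 = 2671 K

2671 K


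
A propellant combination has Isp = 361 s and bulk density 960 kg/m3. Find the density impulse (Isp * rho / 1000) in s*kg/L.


rho*Isp = 361 * 960 / 1000 = 347 s*kg/L

347 s*kg/L


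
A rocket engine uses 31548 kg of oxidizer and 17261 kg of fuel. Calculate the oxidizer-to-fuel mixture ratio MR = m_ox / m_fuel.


MR = 31548 / 17261 = 1.83

1.83


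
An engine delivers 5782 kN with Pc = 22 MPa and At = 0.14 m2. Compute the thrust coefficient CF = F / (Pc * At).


CF = 5782000 / (22e6 * 0.14) = 1.88

1.88


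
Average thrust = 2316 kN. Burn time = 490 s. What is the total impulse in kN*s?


It = 2316 * 490 = 1134840 kN*s

1134840 kN*s


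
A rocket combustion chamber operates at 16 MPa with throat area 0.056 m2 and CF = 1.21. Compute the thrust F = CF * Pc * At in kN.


F = 1.21 * 16e6 * 0.056 = 1.0842e+06 N = 1084.2 kN

1084.2 kN


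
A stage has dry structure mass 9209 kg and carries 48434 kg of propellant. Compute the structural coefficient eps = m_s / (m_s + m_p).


eps = 9209 / (9209 + 48434) = 0.1598

0.1598


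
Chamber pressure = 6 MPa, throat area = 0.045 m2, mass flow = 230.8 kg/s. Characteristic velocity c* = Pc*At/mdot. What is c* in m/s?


c* = 6e6 * 0.045 / 230.8 = 1170 m/s

1170 m/s


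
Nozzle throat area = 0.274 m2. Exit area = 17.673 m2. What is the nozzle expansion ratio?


AR = 17.673 / 0.274 = 64.5

64.5


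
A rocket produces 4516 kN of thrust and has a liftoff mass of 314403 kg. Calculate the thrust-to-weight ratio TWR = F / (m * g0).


TWR = 4516000 / (314403 * 9.81) = 1.46

1.46


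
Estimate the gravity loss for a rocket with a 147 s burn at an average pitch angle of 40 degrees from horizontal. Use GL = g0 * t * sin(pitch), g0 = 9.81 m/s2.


GL = 9.81 * 147 * sin(40 deg) = 927 m/s

927 m/s


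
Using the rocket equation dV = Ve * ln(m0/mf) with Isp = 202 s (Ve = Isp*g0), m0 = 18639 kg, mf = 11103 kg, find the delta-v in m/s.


Ve = 202 * 9.81 = 1981.62 m/s
dV = 1981.62 * ln(18639/11103) = 1027 m/s

1027 m/s


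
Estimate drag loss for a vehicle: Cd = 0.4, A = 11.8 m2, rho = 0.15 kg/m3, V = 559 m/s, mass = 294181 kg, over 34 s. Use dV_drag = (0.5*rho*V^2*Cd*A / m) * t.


D = 0.5 * 0.15 * 559^2 * 0.4 * 11.8 = 110618.27 N
a = 110618.27 / 294181 = 0.376 m/s2
dV = 0.376 * 34 = 12.8 m/s

12.8 m/s


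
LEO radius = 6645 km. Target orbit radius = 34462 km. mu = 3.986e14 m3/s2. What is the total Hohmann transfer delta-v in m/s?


V1 = sqrt(mu/r1) = 7745.0 m/s
dV1 = V1*(sqrt(2*r2/(r1+r2)) - 1) = 2283.79 m/s
V2 = sqrt(mu/r2) = 3400.94 m/s
dV2 = V2*(1 - sqrt(2*r1/(r1+r2))) = 1467.17 m/s
Total dV = 3751 m/s

3751 m/s


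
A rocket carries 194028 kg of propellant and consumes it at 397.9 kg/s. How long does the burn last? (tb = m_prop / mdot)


tb = 194028 / 397.9 = 487.6 s

487.6 s


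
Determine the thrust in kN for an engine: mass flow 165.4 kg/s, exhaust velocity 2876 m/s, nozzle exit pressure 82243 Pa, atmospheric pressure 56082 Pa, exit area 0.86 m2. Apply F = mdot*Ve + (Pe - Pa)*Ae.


F = 165.4 * 2876 + (82243 - 56082) * 0.86 = 498189.0 N = 498.2 kN

498.2 kN


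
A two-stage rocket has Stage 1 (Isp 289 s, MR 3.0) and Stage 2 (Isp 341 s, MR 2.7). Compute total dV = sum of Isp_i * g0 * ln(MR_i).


dV1 = 289 * 9.81 * ln(3.0) = 3114.7 m/s
dV2 = 341 * 9.81 * ln(2.7) = 3322.6 m/s
Total dV = 3114.7 + 3322.6 = 6437.3 m/s ~ 6437 m/s

6437 m/s


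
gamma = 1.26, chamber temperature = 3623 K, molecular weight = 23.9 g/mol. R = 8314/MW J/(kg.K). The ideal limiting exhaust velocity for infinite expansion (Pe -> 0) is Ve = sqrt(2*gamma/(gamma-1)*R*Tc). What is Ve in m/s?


R = 8314 / 23.9 = 347.87 J/(kg.K)
Ve = sqrt(2 * 1.26 / (1.26 - 1) * 347.87 * 3623) = 3495 m/s

3495 m/s


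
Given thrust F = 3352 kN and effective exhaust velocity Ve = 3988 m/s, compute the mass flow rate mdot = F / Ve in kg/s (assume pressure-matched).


mdot = F / Ve = 3352000 / 3988 = 840.5 kg/s

840.5 kg/s


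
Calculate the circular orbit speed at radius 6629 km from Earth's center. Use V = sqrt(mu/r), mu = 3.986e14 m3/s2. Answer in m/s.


V = sqrt(3.986e14 / 6629000) = 7754 m/s

7754 m/s


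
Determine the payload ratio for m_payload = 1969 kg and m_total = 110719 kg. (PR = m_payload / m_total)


PR = 1969 / 110719 = 0.0178

0.0178


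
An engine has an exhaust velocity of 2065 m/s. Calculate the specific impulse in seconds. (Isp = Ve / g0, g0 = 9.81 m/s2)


Isp = Ve / g0 = 2065 / 9.81 = 210.5 s

210.5 s


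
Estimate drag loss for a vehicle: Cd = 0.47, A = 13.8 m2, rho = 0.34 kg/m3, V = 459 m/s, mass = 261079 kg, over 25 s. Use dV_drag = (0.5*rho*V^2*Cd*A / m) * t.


D = 0.5 * 0.34 * 459^2 * 0.47 * 13.8 = 232301.08 N
a = 232301.08 / 261079 = 0.8898 m/s2
dV = 0.8898 * 25 = 22.2 m/s

22.2 m/s


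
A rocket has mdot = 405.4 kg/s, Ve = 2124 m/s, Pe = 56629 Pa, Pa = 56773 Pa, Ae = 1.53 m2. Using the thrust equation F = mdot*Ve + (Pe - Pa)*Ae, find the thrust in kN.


F = 405.4 * 2124 + (56629 - 56773) * 1.53 = 860849.0 N = 860.8 kN

860.8 kN


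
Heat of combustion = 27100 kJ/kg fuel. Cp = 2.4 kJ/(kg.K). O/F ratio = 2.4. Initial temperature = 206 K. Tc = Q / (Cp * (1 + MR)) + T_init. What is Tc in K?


Tc = 27100 / (2.4 * (1 + 2.4)) + 206 = 3527 K

3527 K


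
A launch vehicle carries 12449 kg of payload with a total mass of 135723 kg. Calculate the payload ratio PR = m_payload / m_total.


PR = 12449 / 135723 = 0.0917

0.0917


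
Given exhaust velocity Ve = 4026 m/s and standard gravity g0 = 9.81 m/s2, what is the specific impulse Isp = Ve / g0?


Isp = Ve / g0 = 4026 / 9.81 = 410.4 s

410.4 s


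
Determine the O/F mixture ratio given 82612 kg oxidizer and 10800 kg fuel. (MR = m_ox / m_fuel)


MR = 82612 / 10800 = 7.65

7.65


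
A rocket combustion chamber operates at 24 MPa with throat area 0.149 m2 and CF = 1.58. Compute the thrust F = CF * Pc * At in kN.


F = 1.58 * 24e6 * 0.149 = 5.6501e+06 N = 5650.1 kN

5650.1 kN


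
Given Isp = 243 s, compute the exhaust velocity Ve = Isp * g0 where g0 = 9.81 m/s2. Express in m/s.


Ve = Isp * g0 = 243 * 9.81 = 2383.8 m/s

2383.8 m/s


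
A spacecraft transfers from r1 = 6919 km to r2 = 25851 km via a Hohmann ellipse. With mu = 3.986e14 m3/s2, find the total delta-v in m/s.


V1 = sqrt(mu/r1) = 7590.09 m/s
dV1 = V1*(sqrt(2*r2/(r1+r2)) - 1) = 1943.63 m/s
V2 = sqrt(mu/r2) = 3926.72 m/s
dV2 = V2*(1 - sqrt(2*r1/(r1+r2))) = 1375.03 m/s
Total dV = 3319 m/s

3319 m/s


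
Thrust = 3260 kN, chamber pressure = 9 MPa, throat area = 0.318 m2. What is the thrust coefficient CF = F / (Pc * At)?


CF = 3260000 / (9e6 * 0.318) = 1.14

1.14


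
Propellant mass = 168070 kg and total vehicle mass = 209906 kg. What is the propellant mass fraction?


PMF = 168070 / 209906 = 0.801

0.801


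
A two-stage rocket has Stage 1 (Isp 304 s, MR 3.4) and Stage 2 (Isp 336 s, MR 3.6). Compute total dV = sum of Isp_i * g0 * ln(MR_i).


dV1 = 304 * 9.81 * ln(3.4) = 3649.6 m/s
dV2 = 336 * 9.81 * ln(3.6) = 4222.2 m/s
Total dV = 3649.6 + 4222.2 = 7871.8 m/s ~ 7872 m/s

7872 m/s


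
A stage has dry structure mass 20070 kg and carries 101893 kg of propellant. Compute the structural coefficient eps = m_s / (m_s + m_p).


eps = 20070 / (20070 + 101893) = 0.1646

0.1646


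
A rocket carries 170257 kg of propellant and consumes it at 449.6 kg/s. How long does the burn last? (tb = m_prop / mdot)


tb = 170257 / 449.6 = 378.7 s

378.7 s


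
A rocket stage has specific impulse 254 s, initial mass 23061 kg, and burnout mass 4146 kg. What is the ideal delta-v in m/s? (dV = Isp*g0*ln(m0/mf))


Ve = 254 * 9.81 = 2491.74 m/s
dV = 2491.74 * ln(23061/4146) = 4276 m/s

4276 m/s


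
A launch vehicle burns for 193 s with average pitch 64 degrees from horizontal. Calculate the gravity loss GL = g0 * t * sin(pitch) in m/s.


GL = 9.81 * 193 * sin(64 deg) = 1702 m/s

1702 m/s


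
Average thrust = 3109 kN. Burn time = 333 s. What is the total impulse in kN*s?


It = 3109 * 333 = 1035297 kN*s

1035297 kN*s


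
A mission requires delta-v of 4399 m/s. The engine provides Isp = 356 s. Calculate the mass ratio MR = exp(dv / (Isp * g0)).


Ve = 356 * 9.81 = 3492.36 m/s
MR = exp(4399 / 3492.36) = 3.524

3.524


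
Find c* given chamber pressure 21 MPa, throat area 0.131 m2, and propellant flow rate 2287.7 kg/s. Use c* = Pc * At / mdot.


c* = 21e6 * 0.131 / 2287.7 = 1203 m/s

1203 m/s


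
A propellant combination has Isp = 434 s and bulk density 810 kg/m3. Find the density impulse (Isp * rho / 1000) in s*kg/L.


rho*Isp = 434 * 810 / 1000 = 352 s*kg/L

352 s*kg/L


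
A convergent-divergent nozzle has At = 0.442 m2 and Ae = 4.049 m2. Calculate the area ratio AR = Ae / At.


AR = 4.049 / 0.442 = 9.2

9.2


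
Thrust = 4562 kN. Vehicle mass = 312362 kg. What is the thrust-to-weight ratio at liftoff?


TWR = 4562000 / (312362 * 9.81) = 1.49

1.49


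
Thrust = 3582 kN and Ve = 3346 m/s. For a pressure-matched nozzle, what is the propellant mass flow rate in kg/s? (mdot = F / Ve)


mdot = F / Ve = 3582000 / 3346 = 1070.5 kg/s

1070.5 kg/s


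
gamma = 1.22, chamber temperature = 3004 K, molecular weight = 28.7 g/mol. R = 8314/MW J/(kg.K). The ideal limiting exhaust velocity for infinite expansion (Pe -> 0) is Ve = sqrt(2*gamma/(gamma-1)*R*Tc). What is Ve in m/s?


R = 8314 / 28.7 = 289.69 J/(kg.K)
Ve = sqrt(2 * 1.22 / (1.22 - 1) * 289.69 * 3004) = 3107 m/s

3107 m/s


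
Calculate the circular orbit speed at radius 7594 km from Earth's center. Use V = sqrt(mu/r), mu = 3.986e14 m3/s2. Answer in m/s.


V = sqrt(3.986e14 / 7594000) = 7245 m/s

7245 m/s


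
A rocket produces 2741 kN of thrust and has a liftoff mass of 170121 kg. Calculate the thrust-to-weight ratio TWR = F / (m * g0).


TWR = 2741000 / (170121 * 9.81) = 1.64

1.64


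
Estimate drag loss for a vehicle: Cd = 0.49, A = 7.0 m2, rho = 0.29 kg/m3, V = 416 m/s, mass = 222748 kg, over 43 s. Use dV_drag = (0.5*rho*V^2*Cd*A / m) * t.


D = 0.5 * 0.29 * 416^2 * 0.49 * 7.0 = 86069.4 N
a = 86069.4 / 222748 = 0.3864 m/s2
dV = 0.3864 * 43 = 16.6 m/s

16.6 m/s


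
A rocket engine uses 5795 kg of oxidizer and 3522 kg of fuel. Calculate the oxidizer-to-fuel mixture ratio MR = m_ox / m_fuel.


MR = 5795 / 3522 = 1.65

1.65


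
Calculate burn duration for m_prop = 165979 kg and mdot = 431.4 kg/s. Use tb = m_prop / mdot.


tb = 165979 / 431.4 = 384.7 s

384.7 s


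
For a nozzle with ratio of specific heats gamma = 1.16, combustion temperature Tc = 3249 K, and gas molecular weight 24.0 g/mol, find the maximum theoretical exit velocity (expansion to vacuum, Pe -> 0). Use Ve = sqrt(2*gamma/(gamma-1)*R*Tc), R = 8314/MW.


R = 8314 / 24.0 = 346.42 J/(kg.K)
Ve = sqrt(2 * 1.16 / (1.16 - 1) * 346.42 * 3249) = 4040 m/s

4040 m/s


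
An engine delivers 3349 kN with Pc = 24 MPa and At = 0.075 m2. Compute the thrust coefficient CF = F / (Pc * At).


CF = 3349000 / (24e6 * 0.075) = 1.86

1.86


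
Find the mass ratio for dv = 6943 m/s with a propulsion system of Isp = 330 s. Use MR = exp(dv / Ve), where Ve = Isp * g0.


Ve = 330 * 9.81 = 3237.3 m/s
MR = exp(6943 / 3237.3) = 8.539

8.539


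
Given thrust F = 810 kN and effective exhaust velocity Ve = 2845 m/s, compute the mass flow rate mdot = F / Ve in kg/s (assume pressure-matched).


mdot = F / Ve = 810000 / 2845 = 284.7 kg/s

284.7 kg/s


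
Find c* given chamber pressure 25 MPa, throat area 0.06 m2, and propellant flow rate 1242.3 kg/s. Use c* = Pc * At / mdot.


c* = 25e6 * 0.06 / 1242.3 = 1207 m/s

1207 m/s


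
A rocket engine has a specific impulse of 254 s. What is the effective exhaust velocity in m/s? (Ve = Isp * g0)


Ve = Isp * g0 = 254 * 9.81 = 2491.7 m/s

2491.7 m/s


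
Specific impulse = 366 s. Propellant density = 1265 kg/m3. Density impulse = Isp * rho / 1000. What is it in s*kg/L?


rho*Isp = 366 * 1265 / 1000 = 463 s*kg/L

463 s*kg/L


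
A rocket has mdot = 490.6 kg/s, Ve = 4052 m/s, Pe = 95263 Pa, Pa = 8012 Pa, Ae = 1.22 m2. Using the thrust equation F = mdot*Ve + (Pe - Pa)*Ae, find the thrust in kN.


F = 490.6 * 4052 + (95263 - 8012) * 1.22 = 2.0944e+06 N = 2094.4 kN

2094.4 kN


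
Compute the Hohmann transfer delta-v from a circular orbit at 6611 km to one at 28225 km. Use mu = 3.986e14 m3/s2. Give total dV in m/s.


V1 = sqrt(mu/r1) = 7764.89 m/s
dV1 = V1*(sqrt(2*r2/(r1+r2)) - 1) = 2119.57 m/s
V2 = sqrt(mu/r2) = 3757.96 m/s
dV2 = V2*(1 - sqrt(2*r1/(r1+r2))) = 1442.77 m/s
Total dV = 3562 m/s

3562 m/s


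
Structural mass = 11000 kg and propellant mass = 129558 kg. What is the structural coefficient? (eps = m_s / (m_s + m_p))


eps = 11000 / (11000 + 129558) = 0.0783

0.0783


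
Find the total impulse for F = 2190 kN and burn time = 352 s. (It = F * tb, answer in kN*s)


It = 2190 * 352 = 770880 kN*s

770880 kN*s


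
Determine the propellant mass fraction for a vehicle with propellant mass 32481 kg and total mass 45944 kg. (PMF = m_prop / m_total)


PMF = 32481 / 45944 = 0.707

0.707


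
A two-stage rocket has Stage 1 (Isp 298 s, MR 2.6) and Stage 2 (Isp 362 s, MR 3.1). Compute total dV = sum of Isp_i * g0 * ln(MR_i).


dV1 = 298 * 9.81 * ln(2.6) = 2793.3 m/s
dV2 = 362 * 9.81 * ln(3.1) = 4017.9 m/s
Total dV = 2793.3 + 4017.9 = 6811.2 m/s ~ 6811 m/s

6811 m/s


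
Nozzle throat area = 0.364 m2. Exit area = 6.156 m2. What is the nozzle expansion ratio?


AR = 6.156 / 0.364 = 16.9

16.9


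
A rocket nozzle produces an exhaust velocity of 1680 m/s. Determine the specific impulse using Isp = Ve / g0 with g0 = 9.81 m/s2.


Isp = Ve / g0 = 1680 / 9.81 = 171.3 s

171.3 s


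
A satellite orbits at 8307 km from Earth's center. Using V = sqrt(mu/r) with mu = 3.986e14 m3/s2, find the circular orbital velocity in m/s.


V = sqrt(3.986e14 / 8307000) = 6927 m/s

6927 m/s


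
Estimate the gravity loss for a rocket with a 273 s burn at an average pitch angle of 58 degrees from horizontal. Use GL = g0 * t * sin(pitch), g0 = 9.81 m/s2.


GL = 9.81 * 273 * sin(58 deg) = 2271 m/s

2271 m/s


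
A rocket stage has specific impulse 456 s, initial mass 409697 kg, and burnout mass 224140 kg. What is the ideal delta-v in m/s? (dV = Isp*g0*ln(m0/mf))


Ve = 456 * 9.81 = 4473.36 m/s
dV = 4473.36 * ln(409697/224140) = 2698 m/s

2698 m/s


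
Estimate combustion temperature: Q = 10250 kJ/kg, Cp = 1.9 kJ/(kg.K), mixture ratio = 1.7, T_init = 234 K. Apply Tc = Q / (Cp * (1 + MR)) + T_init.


Tc = 10250 / (1.9 * (1 + 1.7)) + 234 = 2232 K

2232 K


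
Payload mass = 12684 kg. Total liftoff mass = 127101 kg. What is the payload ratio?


PR = 12684 / 127101 = 0.0998

0.0998


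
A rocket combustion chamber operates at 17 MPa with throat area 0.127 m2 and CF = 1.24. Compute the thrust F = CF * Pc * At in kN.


F = 1.24 * 17e6 * 0.127 = 2.6772e+06 N = 2677.2 kN

2677.2 kN


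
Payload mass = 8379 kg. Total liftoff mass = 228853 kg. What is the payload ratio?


PR = 8379 / 228853 = 0.0366

0.0366


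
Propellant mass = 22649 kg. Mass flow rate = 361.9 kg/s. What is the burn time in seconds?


tb = 22649 / 361.9 = 62.6 s

62.6 s


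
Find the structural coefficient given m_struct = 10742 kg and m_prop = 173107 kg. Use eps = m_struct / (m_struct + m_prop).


eps = 10742 / (10742 + 173107) = 0.0584

0.0584


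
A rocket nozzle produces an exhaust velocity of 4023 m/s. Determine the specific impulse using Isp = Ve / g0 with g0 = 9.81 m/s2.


Isp = Ve / g0 = 4023 / 9.81 = 410.1 s

410.1 s


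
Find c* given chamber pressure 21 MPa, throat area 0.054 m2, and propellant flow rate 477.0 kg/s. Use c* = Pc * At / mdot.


c* = 21e6 * 0.054 / 477.0 = 2377 m/s

2377 m/s


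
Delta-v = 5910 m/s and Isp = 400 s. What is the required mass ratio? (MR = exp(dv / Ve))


Ve = 400 * 9.81 = 3924.0 m/s
MR = exp(5910 / 3924.0) = 4.509

4.509


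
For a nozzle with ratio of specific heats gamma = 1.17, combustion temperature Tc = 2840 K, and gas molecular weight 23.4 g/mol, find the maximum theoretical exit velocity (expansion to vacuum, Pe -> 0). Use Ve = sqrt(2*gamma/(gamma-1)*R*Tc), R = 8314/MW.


R = 8314 / 23.4 = 355.3 J/(kg.K)
Ve = sqrt(2 * 1.17 / (1.17 - 1) * 355.3 * 2840) = 3727 m/s

3727 m/s


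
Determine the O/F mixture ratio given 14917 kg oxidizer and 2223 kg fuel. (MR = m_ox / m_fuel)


MR = 14917 / 2223 = 6.71

6.71


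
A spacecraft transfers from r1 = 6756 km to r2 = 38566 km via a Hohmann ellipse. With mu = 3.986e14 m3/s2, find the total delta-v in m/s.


V1 = sqrt(mu/r1) = 7681.11 m/s
dV1 = V1*(sqrt(2*r2/(r1+r2)) - 1) = 2339.33 m/s
V2 = sqrt(mu/r2) = 3214.89 m/s
dV2 = V2*(1 - sqrt(2*r1/(r1+r2))) = 1459.51 m/s
Total dV = 3799 m/s

3799 m/s


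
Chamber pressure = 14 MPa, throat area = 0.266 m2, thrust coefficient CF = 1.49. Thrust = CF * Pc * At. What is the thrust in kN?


F = 1.49 * 14e6 * 0.266 = 5.5488e+06 N = 5548.8 kN

5548.8 kN


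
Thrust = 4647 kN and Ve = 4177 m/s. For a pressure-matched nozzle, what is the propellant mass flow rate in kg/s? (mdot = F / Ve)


mdot = F / Ve = 4647000 / 4177 = 1112.5 kg/s

1112.5 kg/s


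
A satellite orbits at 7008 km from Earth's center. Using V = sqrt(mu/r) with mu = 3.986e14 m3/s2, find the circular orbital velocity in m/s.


V = sqrt(3.986e14 / 7008000) = 7542 m/s

7542 m/s


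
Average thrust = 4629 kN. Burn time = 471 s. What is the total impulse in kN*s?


It = 4629 * 471 = 2180259 kN*s

2180259 kN*s


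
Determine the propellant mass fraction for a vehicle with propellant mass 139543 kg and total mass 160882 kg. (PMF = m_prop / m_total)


PMF = 139543 / 160882 = 0.867

0.867


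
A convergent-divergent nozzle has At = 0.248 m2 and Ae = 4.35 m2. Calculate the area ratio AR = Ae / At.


AR = 4.35 / 0.248 = 17.5

17.5


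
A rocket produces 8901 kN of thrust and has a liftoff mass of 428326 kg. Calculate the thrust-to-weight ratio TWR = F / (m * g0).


TWR = 8901000 / (428326 * 9.81) = 2.12

2.12


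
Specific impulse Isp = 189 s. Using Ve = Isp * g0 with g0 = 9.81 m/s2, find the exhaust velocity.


Ve = Isp * g0 = 189 * 9.81 = 1854.1 m/s

1854.1 m/s


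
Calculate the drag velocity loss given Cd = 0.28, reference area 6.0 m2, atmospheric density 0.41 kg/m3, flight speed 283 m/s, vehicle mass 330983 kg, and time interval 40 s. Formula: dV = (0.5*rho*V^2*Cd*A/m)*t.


D = 0.5 * 0.41 * 283^2 * 0.28 * 6.0 = 27582.65 N
a = 27582.65 / 330983 = 0.0833 m/s2
dV = 0.0833 * 40 = 3.3 m/s

3.3 m/s


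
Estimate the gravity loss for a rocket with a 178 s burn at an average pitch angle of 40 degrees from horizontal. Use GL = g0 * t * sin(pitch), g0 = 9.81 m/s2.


GL = 9.81 * 178 * sin(40 deg) = 1122 m/s

1122 m/s


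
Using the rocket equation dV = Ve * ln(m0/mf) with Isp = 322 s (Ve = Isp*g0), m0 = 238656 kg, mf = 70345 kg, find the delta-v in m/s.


Ve = 322 * 9.81 = 3158.82 m/s
dV = 3158.82 * ln(238656/70345) = 3859 m/s

3859 m/s


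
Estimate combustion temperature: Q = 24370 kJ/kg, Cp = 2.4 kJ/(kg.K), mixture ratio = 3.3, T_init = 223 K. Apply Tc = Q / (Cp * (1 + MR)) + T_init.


Tc = 24370 / (2.4 * (1 + 3.3)) + 223 = 2584 K

2584 K


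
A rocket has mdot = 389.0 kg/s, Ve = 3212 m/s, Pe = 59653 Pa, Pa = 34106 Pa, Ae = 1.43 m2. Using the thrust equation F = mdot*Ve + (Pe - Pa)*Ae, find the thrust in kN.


F = 389.0 * 3212 + (59653 - 34106) * 1.43 = 1.2860e+06 N = 1286.0 kN

1286.0 kN


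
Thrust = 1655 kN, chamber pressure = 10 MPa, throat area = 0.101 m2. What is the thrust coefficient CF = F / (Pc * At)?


CF = 1655000 / (10e6 * 0.101) = 1.64

1.64


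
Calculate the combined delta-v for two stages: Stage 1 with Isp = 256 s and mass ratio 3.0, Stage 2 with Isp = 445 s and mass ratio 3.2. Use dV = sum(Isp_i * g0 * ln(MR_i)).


dV1 = 256 * 9.81 * ln(3.0) = 2759.0 m/s
dV2 = 445 * 9.81 * ln(3.2) = 5077.7 m/s
Total dV = 2759.0 + 5077.7 = 7836.7 m/s ~ 7837 m/s

7837 m/s


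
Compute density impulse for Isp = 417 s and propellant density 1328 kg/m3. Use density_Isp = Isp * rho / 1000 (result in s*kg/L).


rho*Isp = 417 * 1328 / 1000 = 554 s*kg/L

554 s*kg/L


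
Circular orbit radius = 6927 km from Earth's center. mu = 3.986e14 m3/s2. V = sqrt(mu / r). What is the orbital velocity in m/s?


V = sqrt(3.986e14 / 6927000) = 7586 m/s

7586 m/s


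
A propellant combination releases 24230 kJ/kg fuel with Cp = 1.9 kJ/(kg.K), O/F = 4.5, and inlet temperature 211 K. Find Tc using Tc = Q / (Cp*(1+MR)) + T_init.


Tc = 24230 / (1.9 * (1 + 4.5)) + 211 = 2530 K

2530 K


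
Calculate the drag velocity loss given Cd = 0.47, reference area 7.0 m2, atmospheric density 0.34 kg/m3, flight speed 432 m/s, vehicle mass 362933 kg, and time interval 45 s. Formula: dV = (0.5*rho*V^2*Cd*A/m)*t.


D = 0.5 * 0.34 * 432^2 * 0.47 * 7.0 = 104378.8 N
a = 104378.8 / 362933 = 0.2876 m/s2
dV = 0.2876 * 45 = 12.9 m/s

12.9 m/s


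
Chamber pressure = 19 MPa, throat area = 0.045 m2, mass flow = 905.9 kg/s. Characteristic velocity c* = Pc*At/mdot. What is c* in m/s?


c* = 19e6 * 0.045 / 905.9 = 944 m/s

944 m/s


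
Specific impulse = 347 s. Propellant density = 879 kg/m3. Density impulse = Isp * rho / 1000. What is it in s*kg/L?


rho*Isp = 347 * 879 / 1000 = 305 s*kg/L

305 s*kg/L


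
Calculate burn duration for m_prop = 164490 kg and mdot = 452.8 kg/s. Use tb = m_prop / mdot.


tb = 164490 / 452.8 = 363.3 s

363.3 s


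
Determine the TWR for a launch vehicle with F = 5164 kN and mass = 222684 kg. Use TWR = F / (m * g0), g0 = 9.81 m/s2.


TWR = 5164000 / (222684 * 9.81) = 2.36

2.36


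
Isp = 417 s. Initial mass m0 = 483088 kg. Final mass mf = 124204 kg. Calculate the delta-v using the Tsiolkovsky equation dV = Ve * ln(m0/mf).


Ve = 417 * 9.81 = 4090.77 m/s
dV = 4090.77 * ln(483088/124204) = 5556 m/s

5556 m/s


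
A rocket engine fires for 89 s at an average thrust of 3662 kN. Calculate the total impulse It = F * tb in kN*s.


It = 3662 * 89 = 325918 kN*s

325918 kN*s


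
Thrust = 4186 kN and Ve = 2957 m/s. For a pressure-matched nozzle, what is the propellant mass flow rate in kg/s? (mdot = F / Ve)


mdot = F / Ve = 4186000 / 2957 = 1415.6 kg/s

1415.6 kg/s


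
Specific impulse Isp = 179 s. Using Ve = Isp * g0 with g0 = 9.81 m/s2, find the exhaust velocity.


Ve = Isp * g0 = 179 * 9.81 = 1756.0 m/s

1756.0 m/s


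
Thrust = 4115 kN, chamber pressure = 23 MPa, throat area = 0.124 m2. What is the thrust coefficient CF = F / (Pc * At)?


CF = 4115000 / (23e6 * 0.124) = 1.44

1.44


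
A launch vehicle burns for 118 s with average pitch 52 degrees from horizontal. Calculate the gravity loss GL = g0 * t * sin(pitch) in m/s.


GL = 9.81 * 118 * sin(52 deg) = 912 m/s

912 m/s


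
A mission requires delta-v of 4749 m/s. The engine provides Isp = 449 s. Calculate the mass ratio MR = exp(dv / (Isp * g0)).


Ve = 449 * 9.81 = 4404.69 m/s
MR = exp(4749 / 4404.69) = 2.939

2.939


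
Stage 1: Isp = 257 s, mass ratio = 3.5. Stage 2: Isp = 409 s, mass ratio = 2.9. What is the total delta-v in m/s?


dV1 = 257 * 9.81 * ln(3.5) = 3158.4 m/s
dV2 = 409 * 9.81 * ln(2.9) = 4271.9 m/s
Total dV = 3158.4 + 4271.9 = 7430.3 m/s ~ 7430 m/s

7430 m/s


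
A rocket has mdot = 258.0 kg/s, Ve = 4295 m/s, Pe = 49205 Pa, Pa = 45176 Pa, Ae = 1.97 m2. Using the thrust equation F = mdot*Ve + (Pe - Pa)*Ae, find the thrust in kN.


F = 258.0 * 4295 + (49205 - 45176) * 1.97 = 1.1160e+06 N = 1116.0 kN

1116.0 kN


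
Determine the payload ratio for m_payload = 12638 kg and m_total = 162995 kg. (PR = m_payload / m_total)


PR = 12638 / 162995 = 0.0775

0.0775


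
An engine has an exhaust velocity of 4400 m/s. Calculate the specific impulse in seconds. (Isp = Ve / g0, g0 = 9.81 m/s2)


Isp = Ve / g0 = 4400 / 9.81 = 448.5 s

448.5 s


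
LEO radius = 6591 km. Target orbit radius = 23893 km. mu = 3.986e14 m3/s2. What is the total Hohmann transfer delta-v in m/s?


V1 = sqrt(mu/r1) = 7776.66 m/s
dV1 = V1*(sqrt(2*r2/(r1+r2)) - 1) = 1959.94 m/s
V2 = sqrt(mu/r2) = 4084.45 m/s
dV2 = V2*(1 - sqrt(2*r1/(r1+r2))) = 1398.56 m/s
Total dV = 3359 m/s

3359 m/s


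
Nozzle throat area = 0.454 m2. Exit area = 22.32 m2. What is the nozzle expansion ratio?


AR = 22.32 / 0.454 = 49.2

49.2


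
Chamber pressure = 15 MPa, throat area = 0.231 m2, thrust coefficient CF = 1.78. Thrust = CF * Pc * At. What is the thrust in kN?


F = 1.78 * 15e6 * 0.231 = 6.1677e+06 N = 6167.7 kN

6167.7 kN


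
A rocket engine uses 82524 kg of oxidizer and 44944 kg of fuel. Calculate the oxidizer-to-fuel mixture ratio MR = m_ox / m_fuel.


MR = 82524 / 44944 = 1.84

1.84


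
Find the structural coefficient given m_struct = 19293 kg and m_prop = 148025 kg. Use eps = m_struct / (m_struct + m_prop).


eps = 19293 / (19293 + 148025) = 0.1153

0.1153


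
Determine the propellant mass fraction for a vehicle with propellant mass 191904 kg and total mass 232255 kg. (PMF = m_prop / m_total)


PMF = 191904 / 232255 = 0.826

0.826


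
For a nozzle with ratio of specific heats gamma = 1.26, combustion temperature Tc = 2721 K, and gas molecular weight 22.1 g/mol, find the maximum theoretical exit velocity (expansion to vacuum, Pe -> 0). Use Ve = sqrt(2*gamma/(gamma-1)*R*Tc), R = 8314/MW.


R = 8314 / 22.1 = 376.2 J/(kg.K)
Ve = sqrt(2 * 1.26 / (1.26 - 1) * 376.2 * 2721) = 3150 m/s

3150 m/s


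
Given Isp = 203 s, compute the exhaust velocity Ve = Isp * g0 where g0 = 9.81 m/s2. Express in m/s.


Ve = Isp * g0 = 203 * 9.81 = 1991.4 m/s

1991.4 m/s


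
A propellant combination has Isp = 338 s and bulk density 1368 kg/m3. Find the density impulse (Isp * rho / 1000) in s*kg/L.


rho*Isp = 338 * 1368 / 1000 = 462 s*kg/L

462 s*kg/L


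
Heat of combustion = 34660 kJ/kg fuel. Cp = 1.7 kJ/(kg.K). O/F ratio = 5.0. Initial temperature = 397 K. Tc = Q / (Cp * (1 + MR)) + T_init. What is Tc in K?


Tc = 34660 / (1.7 * (1 + 5.0)) + 397 = 3795 K

3795 K


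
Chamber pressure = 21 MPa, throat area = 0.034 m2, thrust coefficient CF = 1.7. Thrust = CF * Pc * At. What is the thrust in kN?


F = 1.7 * 21e6 * 0.034 = 1.2138e+06 N = 1213.8 kN

1213.8 kN


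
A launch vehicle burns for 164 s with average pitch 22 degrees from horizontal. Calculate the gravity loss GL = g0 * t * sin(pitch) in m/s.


GL = 9.81 * 164 * sin(22 deg) = 603 m/s

603 m/s


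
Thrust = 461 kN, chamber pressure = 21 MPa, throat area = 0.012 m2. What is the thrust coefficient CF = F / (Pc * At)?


CF = 461000 / (21e6 * 0.012) = 1.83

1.83


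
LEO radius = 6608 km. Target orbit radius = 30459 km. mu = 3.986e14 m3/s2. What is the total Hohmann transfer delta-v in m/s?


V1 = sqrt(mu/r1) = 7766.65 m/s
dV1 = V1*(sqrt(2*r2/(r1+r2)) - 1) = 2189.99 m/s
V2 = sqrt(mu/r2) = 3617.52 m/s
dV2 = V2*(1 - sqrt(2*r1/(r1+r2))) = 1457.45 m/s
Total dV = 3647 m/s

3647 m/s


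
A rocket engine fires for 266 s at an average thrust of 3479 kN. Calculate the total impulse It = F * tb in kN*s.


It = 3479 * 266 = 925414 kN*s

925414 kN*s


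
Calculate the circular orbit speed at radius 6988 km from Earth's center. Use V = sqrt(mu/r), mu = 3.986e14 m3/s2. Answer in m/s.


V = sqrt(3.986e14 / 6988000) = 7553 m/s

7553 m/s


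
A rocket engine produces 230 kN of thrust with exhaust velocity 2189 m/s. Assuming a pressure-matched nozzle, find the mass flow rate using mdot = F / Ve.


mdot = F / Ve = 230000 / 2189 = 105.1 kg/s

105.1 kg/s


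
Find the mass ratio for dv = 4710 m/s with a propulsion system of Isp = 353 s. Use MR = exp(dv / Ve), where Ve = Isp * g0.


Ve = 353 * 9.81 = 3462.93 m/s
MR = exp(4710 / 3462.93) = 3.897

3.897


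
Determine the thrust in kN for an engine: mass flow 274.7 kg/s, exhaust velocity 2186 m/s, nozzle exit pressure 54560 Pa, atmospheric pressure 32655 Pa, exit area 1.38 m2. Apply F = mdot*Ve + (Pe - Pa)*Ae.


F = 274.7 * 2186 + (54560 - 32655) * 1.38 = 630723.0 N = 630.7 kN

630.7 kN


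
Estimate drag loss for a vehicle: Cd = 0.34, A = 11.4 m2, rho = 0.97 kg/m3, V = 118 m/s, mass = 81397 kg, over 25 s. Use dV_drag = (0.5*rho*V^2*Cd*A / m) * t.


D = 0.5 * 0.97 * 118^2 * 0.34 * 11.4 = 26175.17 N
a = 26175.17 / 81397 = 0.3216 m/s2
dV = 0.3216 * 25 = 8.0 m/s

8.0 m/s


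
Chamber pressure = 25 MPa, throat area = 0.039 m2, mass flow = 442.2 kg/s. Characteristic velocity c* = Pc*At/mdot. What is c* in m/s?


c* = 25e6 * 0.039 / 442.2 = 2205 m/s

2205 m/s


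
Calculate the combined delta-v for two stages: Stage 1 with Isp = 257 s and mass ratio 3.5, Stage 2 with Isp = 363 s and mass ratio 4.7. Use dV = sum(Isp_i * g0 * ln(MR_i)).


dV1 = 257 * 9.81 * ln(3.5) = 3158.4 m/s
dV2 = 363 * 9.81 * ln(4.7) = 5510.9 m/s
Total dV = 3158.4 + 5510.9 = 8669.3 m/s ~ 8669 m/s

8669 m/s


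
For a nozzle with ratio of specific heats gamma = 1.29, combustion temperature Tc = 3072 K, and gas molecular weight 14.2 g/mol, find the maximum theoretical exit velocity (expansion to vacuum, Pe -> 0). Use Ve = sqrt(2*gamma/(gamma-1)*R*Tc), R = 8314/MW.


R = 8314 / 14.2 = 585.49 J/(kg.K)
Ve = sqrt(2 * 1.29 / (1.29 - 1) * 585.49 * 3072) = 4000 m/s

4000 m/s


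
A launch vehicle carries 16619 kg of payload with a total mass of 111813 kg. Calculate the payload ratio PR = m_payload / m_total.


PR = 16619 / 111813 = 0.1486

0.1486


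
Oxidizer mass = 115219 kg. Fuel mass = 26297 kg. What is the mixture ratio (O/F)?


MR = 115219 / 26297 = 4.38

4.38


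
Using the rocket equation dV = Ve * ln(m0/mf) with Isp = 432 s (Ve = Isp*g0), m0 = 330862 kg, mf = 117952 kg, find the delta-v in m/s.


Ve = 432 * 9.81 = 4237.92 m/s
dV = 4237.92 * ln(330862/117952) = 4371 m/s

4371 m/s


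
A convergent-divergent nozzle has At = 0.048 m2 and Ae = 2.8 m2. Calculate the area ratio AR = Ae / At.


AR = 2.8 / 0.048 = 58.3

58.3


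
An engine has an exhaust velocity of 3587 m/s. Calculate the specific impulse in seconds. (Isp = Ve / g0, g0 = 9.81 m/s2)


Isp = Ve / g0 = 3587 / 9.81 = 365.6 s

365.6 s
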